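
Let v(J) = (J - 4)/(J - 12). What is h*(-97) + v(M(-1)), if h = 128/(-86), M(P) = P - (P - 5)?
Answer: 43413/301 ≈ 144.23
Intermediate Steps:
M(P) = 5 (M(P) = P - (-5 + P) = P + (5 - P) = 5)
h = -64/43 (h = 128*(-1/86) = -64/43 ≈ -1.4884)
v(J) = (-4 + J)/(-12 + J)
h*(-97) + v(M(-1)) = -64/43*(-97) + (-4 + 5)/(-12 + 5) = 6208/43 + 1/(-7) = 6208/43 - ⅐*1 = 6208/43 - ⅐ = 43413/301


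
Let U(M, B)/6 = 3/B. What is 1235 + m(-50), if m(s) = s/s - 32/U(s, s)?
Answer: 11924/9 ≈ 1324.9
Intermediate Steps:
U(M, B) = 18/B (U(M, B) = 6*(3/B) = 18/B)
m(s) = 1 - 16*s/9 (m(s) = s/s - 32*s/18 = 1 - 16*s/9)
1235 + m(-50) = 1235 + (1 - 16/9*(-50)) = 1235 + (1 + 800/9) = 1235 + 809/9 = 11924/9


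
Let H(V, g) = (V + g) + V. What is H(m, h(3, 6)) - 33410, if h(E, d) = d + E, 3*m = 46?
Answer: -100111/3 ≈ -33370.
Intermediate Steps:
m = 46/3 (m = (⅓)*46 = 46/3 ≈ 15.333)
h(E, d) = E + d
H(V, g) = g + 2*V
H(m, h(3, 6)) - 33410 = ((3 + 6) + 2*(46/3)) - 33410 = (9 + 92/3) - 33410 = 119/3 - 33410 = -100111/3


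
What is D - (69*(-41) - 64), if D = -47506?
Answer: -44613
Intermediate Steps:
D - (69*(-41) - 64) = -47506 - (69*(-41) - 64) = -47506 - (-2829 - 64) = -47506 - 1*(-2893) = -47506 + 2893 = -44613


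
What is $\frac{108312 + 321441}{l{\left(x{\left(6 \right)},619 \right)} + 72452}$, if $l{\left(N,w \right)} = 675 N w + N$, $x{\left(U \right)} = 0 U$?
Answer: $\frac{429753}{72452} \approx 5.9316$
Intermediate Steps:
$x{\left(U \right)} = 0$
$l{\left(N,w \right)} = N + 675 N w$ ($l{\left(N,w \right)} = 675 N w + N = N + 675 N w$)
$\frac{108312 + 321441}{l{\left(x{\left(6 \right)},619 \right)} + 72452} = \frac{108312 + 321441}{0 \left(1 + 675 \cdot 619\right) + 72452} = \frac{429753}{0 \left(1 + 417825\right) + 72452} = \frac{429753}{0 \cdot 417826 + 72452} = \frac{429753}{0 + 72452} = \frac{429753}{72452}$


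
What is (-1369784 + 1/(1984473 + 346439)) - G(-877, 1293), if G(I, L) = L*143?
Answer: -3623829260895/2330912 ≈ -1.5547e+6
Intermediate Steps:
G(I, L) = 143*L
(-1369784 + 1/(1984473 + 346439)) - G(-877, 1293) = (-1369784 + 1/(1984473 + 346439)) - 143*1293 = (-1369784 + 1/2330912) - 1*184899 = (-1369784 + 1/2330912) - 184899 = -3192845963007/2330912 - 184899 = -3623829260895/2330912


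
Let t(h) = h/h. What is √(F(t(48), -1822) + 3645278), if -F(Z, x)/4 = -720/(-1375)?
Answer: √11026959614/55 ≈ 1909.3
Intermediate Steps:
t(h) = 1
F(Z, x) = -576/275 (F(Z, x) = -(-2880)/(-1375) = -(-2880)*(-1)/1375 = -4*144/275 = -576/275)
√(F(t(48), -1822) + 3645278) = √(-576/275 + 3645278) = √(1002450874/275) = √11026959614/55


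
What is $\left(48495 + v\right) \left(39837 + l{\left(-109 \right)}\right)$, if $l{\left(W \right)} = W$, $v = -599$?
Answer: $1902812288$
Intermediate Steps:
$\left(48495 + v\right) \left(39837 + l{\left(-109 \right)}\right) = \left(48495 - 599\right) \left(39837 - 109\right) = 47896 \cdot 39728 = 1902812288$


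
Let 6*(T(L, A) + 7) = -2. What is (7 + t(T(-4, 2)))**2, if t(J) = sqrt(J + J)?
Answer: 103/3 + 28*I*sqrt(33)/3 ≈ 34.333 + 53.616*I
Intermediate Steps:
T(L, A) = -22/3 (T(L, A) = -7 + (1/6)*(-2) = -7 - 1/3 = -22/3)
t(J) = sqrt(2)*sqrt(J) (t(J) = sqrt(2*J) = sqrt(2)*sqrt(J))
(7 + t(T(-4, 2)))**2 = (7 + sqrt(2)*sqrt(-22/3))**2 = (7 + sqrt(2)*(I*sqrt(66)/3))**2 = (7 + 2*I*sqrt(33)/3)**2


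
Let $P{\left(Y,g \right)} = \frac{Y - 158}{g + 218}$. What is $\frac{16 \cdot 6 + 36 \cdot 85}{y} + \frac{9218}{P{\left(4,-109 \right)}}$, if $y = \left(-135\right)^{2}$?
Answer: $- \frac{277443961}{42525} \approx -6524.3$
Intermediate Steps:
$P{\left(Y,g \right)} = \frac{-158 + Y}{218 + g}$
$y = 18225$
$\frac{16 \cdot 6 + 36 \cdot 85}{y} + \frac{9218}{P{\left(4,-109 \right)}} = \frac{16 \cdot 6 + 36 \cdot 85}{18225} + \frac{9218}{\frac{1}{218 - 109} \left(-158 + 4\right)} = \left(96 + 3060\right) \frac{1}{18225} + \frac{9218}{\frac{1}{109} \left(-154\right)} = 3156 \cdot \frac{1}{18225} + \frac{9218}{\frac{1}{109} \left(-154\right)} = \frac{1052}{6075} + \frac{9218}{- \frac{154}{109}} = \frac{1052}{6075} + 9218 \left(- \frac{109}{154}\right) = \frac{1052}{6075} - \frac{45671}{7} = - \frac{277443961}{42525}$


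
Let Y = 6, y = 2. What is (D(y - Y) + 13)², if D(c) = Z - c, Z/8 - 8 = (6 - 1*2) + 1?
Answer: 14641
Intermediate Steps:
Z = 104 (Z = 64 + 8*((6 - 1*2) + 1) = 64 + 8*((6 - 2) + 1) = 64 + 8*(4 + 1) = 64 + 8*5 = 64 + 40 = 104)
D(c) = 104 - c
(D(y - Y) + 13)² = ((104 - (2 - 1*6)) + 13)² = ((104 - (2 - 6)) + 13)² = ((104 - 1*(-4)) + 13)² = ((104 + 4) + 13)² = (108 + 13)² = 121² = 14641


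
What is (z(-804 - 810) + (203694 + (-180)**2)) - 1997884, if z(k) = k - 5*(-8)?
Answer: -1763364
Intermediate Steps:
z(k) = 40 + k (z(k) = k + 40 = 40 + k)
(z(-804 - 810) + (203694 + (-180)**2)) - 1997884 = ((40 + (-804 - 810)) + (203694 + (-180)**2)) - 1997884 = ((40 - 1614) + (203694 + 32400)) - 1997884 = (-1574 + 236094) - 1997884 = 234520 - 1997884 = -1763364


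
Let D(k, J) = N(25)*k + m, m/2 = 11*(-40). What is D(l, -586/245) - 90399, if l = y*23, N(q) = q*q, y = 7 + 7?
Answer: 109971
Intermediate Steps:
y = 14
N(q) = q²
m = -880 (m = 2*(11*(-40)) = 2*(-440) = -880)
l = 322 (l = 14*23 = 322)
D(k, J) = -880 + 625*k (D(k, J) = 25²*k - 880 = 625*k - 880 = -880 + 625*k)
D(l, -586/245) - 90399 = (-880 + 625*322) - 90399 = (-880 + 201250) - 90399 = 200370 - 90399 = 109971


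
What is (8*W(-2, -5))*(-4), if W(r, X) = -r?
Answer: -64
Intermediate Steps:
(8*W(-2, -5))*(-4) = (8*(-1*(-2)))*(-4) = (8*2)*(-4) = 16*(-4) = -64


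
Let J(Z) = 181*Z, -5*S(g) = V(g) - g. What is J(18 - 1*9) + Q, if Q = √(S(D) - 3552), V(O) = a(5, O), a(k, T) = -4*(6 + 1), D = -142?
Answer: 1629 + 3*I*√9930/5 ≈ 1629.0 + 59.79*I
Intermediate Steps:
a(k, T) = -28 (a(k, T) = -4*7 = -28)
V(O) = -28
S(g) = 28/5 + g/5 (S(g) = -(-28 - g)/5 = 28/5 + g/5)
Q = 3*I*√9930/5 (Q = √((28/5 + (⅕)*(-142)) - 3552) = √((28/5 - 142/5) - 3552) = √(-114/5 - 3552) = √(-17874/5) = 3*I*√9930/5 ≈ 59.79*I)
J(18 - 1*9) + Q = 181*(18 - 1*9) + 3*I*√9930/5 = 181*(18 - 9) + 3*I*√9930/5 = 181*9 + 3*I*√9930/5 = 1629 + 3*I*√9930/5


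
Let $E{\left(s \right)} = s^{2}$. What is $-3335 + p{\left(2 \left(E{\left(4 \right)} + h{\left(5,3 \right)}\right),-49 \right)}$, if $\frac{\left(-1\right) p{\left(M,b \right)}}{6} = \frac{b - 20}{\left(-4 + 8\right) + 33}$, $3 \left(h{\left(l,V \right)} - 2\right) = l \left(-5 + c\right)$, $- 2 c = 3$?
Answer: $- \frac{122981}{37} \approx -3323.8$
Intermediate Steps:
$c = - \frac{3}{2}$ ($c = \left(- \frac{1}{2}\right) 3 = - \frac{3}{2} \approx -1.5$)
$h{\left(l,V \right)} = 2 - \frac{13 l}{6}$ ($h{\left(l,V \right)} = 2 + \frac{l \left(-5 - \frac{3}{2}\right)}{3} = 2 + \frac{l \left(- \frac{13}{2}\right)}{3} = 2 + \frac{\left(- \frac{13}{2}\right) l}{3} = 2 - \frac{13 l}{6}$)
$p{\left(M,b \right)} = \frac{120}{37} - \frac{6 b}{37}$ ($p{\left(M,b \right)} = - 6 \frac{b - 20}{\left(-4 + 8\right) + 33} = - 6 \frac{-20 + b}{4 + 33} = - 6 \frac{-20 + b}{37} = - 6 \left(-20 + b\right) \frac{1}{37} = - 6 \left(- \frac{20}{37} + \frac{b}{37}\right) = \frac{120}{37} - \frac{6 b}{37}$)
$-3335 + p{\left(2 \left(E{\left(4 \right)} + h{\left(5,3 \right)}\right),-49 \right)} = -3335 + \left(\frac{120}{37} - - \frac{294}{37}\right) = -3335 + \left(\frac{120}{37} + \frac{294}{37}\right) = -3335 + \frac{414}{37} = - \frac{122981}{37}$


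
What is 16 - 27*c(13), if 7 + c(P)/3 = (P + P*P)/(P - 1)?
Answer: -1291/2 ≈ -645.50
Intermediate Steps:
c(P) = -21 + 3*(P + P**2)/(-1 + P) (c(P) = -21 + 3*((P + P*P)/(P - 1)) = -21 + 3*((P + P**2)/(-1 + P)) = -21 + 3*(P + P**2)/(-1 + P))
16 - 27*c(13) = 16 - 81*(7 + 13**2 - 6*13)/(-1 + 13) = 16 - 81*(7 + 169 - 78)/12 = 16 - 81*98/12 = 16 - 27*49/2 = 16 - 1323/2 = -1291/2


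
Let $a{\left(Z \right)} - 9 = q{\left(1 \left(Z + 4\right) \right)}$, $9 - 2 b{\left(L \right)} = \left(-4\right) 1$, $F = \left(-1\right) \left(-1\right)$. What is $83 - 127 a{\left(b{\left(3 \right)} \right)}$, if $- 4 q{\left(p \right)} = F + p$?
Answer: $- \frac{5559}{8} \approx -694.88$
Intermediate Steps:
$F = 1$
$b{\left(L \right)} = \frac{13}{2}$ ($b{\left(L \right)} = \frac{9}{2} - \frac{\left(-4\right) 1}{2} = \frac{9}{2} - -2 = \frac{9}{2} + 2 = \frac{13}{2}$)
$q{\left(p \right)} = - \frac{1}{4} - \frac{p}{4}$ ($q{\left(p \right)} = - \frac{1 + p}{4} = - \frac{1}{4} - \frac{p}{4}$)
$a{\left(Z \right)} = \frac{31}{4} - \frac{Z}{4}$ ($a{\left(Z \right)} = 9 - \left(\frac{1}{4} + \frac{1 \left(Z + 4\right)}{4}\right) = 9 - \left(\frac{1}{4} + \frac{1 \left(4 + Z\right)}{4}\right) = 9 - \left(\frac{1}{4} + \frac{4 + Z}{4}\right) = 9 - \left(\frac{5}{4} + \frac{Z}{4}\right) = \frac{31}{4} - \frac{Z}{4}$)
$83 - 127 a{\left(b{\left(3 \right)} \right)} = 83 - 127 \left(\frac{31}{4} - \frac{13}{8}\right) = 83 - \frac{6223}{8} = - \frac{5559}{8}$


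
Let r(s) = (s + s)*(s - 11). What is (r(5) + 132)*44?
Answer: 3168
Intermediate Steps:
r(s) = 2*s*(-11 + s) (r(s) = (2*s)*(-11 + s) = 2*s*(-11 + s))
(r(5) + 132)*44 = (2*5*(-11 + 5) + 132)*44 = (2*5*(-6) + 132)*44 = (-60 + 132)*44 = 72*44 = 3168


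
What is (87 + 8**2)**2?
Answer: 22801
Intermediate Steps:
(87 + 8**2)**2 = (87 + 64)**2 = 151**2 = 22801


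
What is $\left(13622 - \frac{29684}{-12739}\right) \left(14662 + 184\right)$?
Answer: $\frac{2576676837332}{12739} \approx 2.0227 \cdot 10^{8}$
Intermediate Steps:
$\left(13622 - \frac{29684}{-12739}\right) \left(14662 + 184\right) = \left(13622 - - \frac{29684}{12739}\right) 14846 = \left(13622 + \frac{29684}{12739}\right) 14846 = \frac{173560342}{12739} \cdot 14846 = \frac{2576676837332}{12739}$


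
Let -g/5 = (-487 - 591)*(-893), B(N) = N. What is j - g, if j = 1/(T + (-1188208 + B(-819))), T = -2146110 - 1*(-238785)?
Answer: 14903578191039/3096352 ≈ 4.8133e+6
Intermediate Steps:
T = -1907325 (T = -2146110 + 238785 = -1907325)
g = -4813270 (g = -5*(-487 - 591)*(-893) = -(-5390)*(-893) = -5*962654 = -4813270)
j = -1/3096352 (j = 1/(-1907325 + (-1188208 - 819)) = 1/(-1907325 - 1189027) = 1/(-3096352) = -1/3096352 ≈ -3.2296e-7)
j - g = -1/3096352 - 1*(-4813270) = -1/3096352 + 4813270 = 14903578191039/3096352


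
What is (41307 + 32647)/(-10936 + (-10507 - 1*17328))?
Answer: -73954/38771 ≈ -1.9075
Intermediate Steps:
(41307 + 32647)/(-10936 + (-10507 - 1*17328)) = 73954/(-10936 + (-10507 - 17328)) = 73954/(-10936 - 27835) = 73954/(-38771) = 73954*(-1/38771) = -73954/38771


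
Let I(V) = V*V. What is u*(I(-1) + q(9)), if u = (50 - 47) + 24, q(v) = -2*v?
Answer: -459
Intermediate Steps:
I(V) = V²
u = 27 (u = 3 + 24 = 27)
u*(I(-1) + q(9)) = 27*((-1)² - 2*9) = 27*(1 - 18) = 27*(-17) = -459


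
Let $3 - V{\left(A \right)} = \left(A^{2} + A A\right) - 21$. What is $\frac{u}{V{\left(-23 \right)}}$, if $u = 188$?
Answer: $- \frac{2}{11} \approx -0.18182$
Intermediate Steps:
$V{\left(A \right)} = 24 - 2 A^{2}$ ($V{\left(A \right)} = 3 - \left(\left(A^{2} + A A\right) - 21\right) = 3 - \left(\left(A^{2} + A^{2}\right) - 21\right) = 3 - \left(2 A^{2} - 21\right) = 3 - \left(-21 + 2 A^{2}\right) = 24 - 2 A^{2}$)
$\frac{u}{V{\left(-23 \right)}} = \frac{188}{24 - 2 \left(-23\right)^{2}} = \frac{188}{24 - 1058} = \frac{188}{-1034} = 188 \left(- \frac{1}{1034}\right) = - \frac{2}{11}$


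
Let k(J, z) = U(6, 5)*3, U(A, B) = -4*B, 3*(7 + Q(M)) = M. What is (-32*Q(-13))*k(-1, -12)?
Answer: -21760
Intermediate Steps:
Q(M) = -7 + M/3
k(J, z) = -60 (k(J, z) = -4*5*3 = -20*3 = -60)
(-32*Q(-13))*k(-1, -12) = -32*(-7 + (⅓)*(-13))*(-60) = -32*(-7 - 13/3)*(-60) = -32*(-34/3)*(-60) = (1088/3)*(-60) = -21760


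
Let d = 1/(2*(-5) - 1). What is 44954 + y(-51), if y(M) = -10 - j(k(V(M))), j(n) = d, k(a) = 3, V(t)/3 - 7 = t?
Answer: 494385/11 ≈ 44944.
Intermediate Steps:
V(t) = 21 + 3*t
d = -1/11 (d = 1/(-10 - 1) = 1/(-11) = -1/11 ≈ -0.090909)
j(n) = -1/11
y(M) = -109/11 (y(M) = -10 - 1*(-1/11) = -10 + 1/11 = -109/11)
44954 + y(-51) = 44954 - 109/11 = 494385/11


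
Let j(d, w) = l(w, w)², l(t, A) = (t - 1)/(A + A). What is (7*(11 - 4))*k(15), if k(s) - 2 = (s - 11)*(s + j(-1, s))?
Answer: 693154/225 ≈ 3080.7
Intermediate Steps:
l(t, A) = (-1 + t)/(2*A) (l(t, A) = (-1 + t)/((2*A)) = (-1 + t)*(1/(2*A)) = (-1 + t)/(2*A))
j(d, w) = (-1 + w)²/(4*w²) (j(d, w) = ((-1 + w)/(2*w))² = (-1 + w)²/(4*w²))
k(s) = 2 + (-11 + s)*(s + (-1 + s)²/(4*s²)) (k(s) = 2 + (s - 11)*(s + (-1 + s)²/(4*s²)) = 2 + (-11 + s)*(s + (-1 + s)²/(4*s²)))
(7*(11 - 4))*k(15) = (7*(11 - 4))*(-5/4 + 15² - 43/4*15 - 11/4/15² + (23/4)/15) = (7*7)*(-5/4 + 225 - 645/4 - 11/4*1/225 + (23/4)*(1/15)) = 49*(-5/4 + 225 - 645/4 - 11/900 + 23/60) = 49*(14146/225) = 693154/225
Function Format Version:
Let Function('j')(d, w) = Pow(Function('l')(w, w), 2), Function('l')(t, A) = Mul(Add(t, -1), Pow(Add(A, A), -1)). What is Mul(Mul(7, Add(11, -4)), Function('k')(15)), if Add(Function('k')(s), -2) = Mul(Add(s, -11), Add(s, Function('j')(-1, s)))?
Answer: Rational(693154, 225) ≈ 3080.7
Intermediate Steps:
Function('l')(t, A) = Mul(Rational(1, 2), Pow(A, -1), Add(-1, t)) (Function('l')(t, A) = Mul(Add(-1, t), Pow(Mul(2, A), -1)) = Mul(Add(-1, t), Mul(Rational(1, 2), Pow(A, -1))) = Mul(Rational(1, 2), Pow(A, -1), Add(-1, t)))
Function('j')(d, w) = Mul(Rational(1, 4), Pow(w, -2), Pow(Add(-1, w), 2)) (Function('j')(d, w) = Pow(Mul(Rational(1, 2), Pow(w, -1), Add(-1, w)), 2) = Mul(Rational(1, 4), Pow(w, -2), Pow(Add(-1, w), 2)))
Function('k')(s) = Add(2, Mul(Add(-11, s), Add(s, Mul(Rational(1, 4), Pow(s, -2), Pow(Add(-1, s), 2))))) (Function('k')(s) = Add(2, Mul(Add(s, -11), Add(s, Mul(Rational(1, 4), Pow(s, -2), Pow(Add(-1, s), 2))))) = Add(2, Mul(Add(-11, s), Add(s, Mul(Rational(1, 4), Pow(s, -2), Pow(Add(-1, s), 2))))))
Mul(Mul(7, Add(11, -4)), Function('k')(15)) = Mul(Mul(7, Add(11, -4)), Add(Rational(-5, 4), Pow(15, 2), Mul(Rational(-43, 4), 15), Mul(Rational(-11, 4), Pow(15, -2)), Mul(Rational(23, 4), Pow(15, -1)))) = Mul(Mul(7, 7), Add(Rational(-5, 4), 225, Rational(-645, 4), Mul(Rational(-11, 4), Rational(1, 225)), Mul(Rational(23, 4), Rational(1, 15)))) = Mul(49, Add(Rational(-5, 4), 225, Rational(-645, 4), Rational(-11, 900), Rational(23, 60))) = Mul(49, Rational(14146, 225)) = Rational(693154, 225)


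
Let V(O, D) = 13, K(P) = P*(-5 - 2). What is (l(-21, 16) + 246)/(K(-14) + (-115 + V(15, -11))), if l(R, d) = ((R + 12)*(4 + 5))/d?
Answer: -3855/64 ≈ -60.234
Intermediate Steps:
l(R, d) = (108 + 9*R)/d (l(R, d) = ((12 + R)*9)/d = (108 + 9*R)/d)
K(P) = -7*P (K(P) = P*(-7) = -7*P)
(l(-21, 16) + 246)/(K(-14) + (-115 + V(15, -11))) = (9*(12 - 21)/16 + 246)/(-7*(-14) + (-115 + 13)) = (9*(1/16)*(-9) + 246)/(98 - 102) = (-81/16 + 246)/(-4) = (3855/16)*(-¼) = -3855/64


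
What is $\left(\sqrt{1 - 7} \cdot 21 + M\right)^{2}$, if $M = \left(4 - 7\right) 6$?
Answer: $-2322 - 756 i \sqrt{6} \approx -2322.0 - 1851.8 i$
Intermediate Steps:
$M = -18$ ($M = \left(-3\right) 6 = -18$)
$\left(\sqrt{1 - 7} \cdot 21 + M\right)^{2} = \left(\sqrt{1 - 7} \cdot 21 - 18\right)^{2} = \left(\sqrt{-6} \cdot 21 - 18\right)^{2} = \left(i \sqrt{6} \cdot 21 - 18\right)^{2} = \left(21 i \sqrt{6} - 18\right)^{2} = \left(-18 + 21 i \sqrt{6}\right)^{2}$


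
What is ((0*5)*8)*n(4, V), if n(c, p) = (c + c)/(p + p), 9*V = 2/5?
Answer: 0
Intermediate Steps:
V = 2/45 (V = (2/5)/9 = (2*(⅕))/9 = (⅑)*(⅖) = 2/45 ≈ 0.044444)
n(c, p) = c/p (n(c, p) = (2*c)/((2*p)) = (2*c)*(1/(2*p)) = c/p)
((0*5)*8)*n(4, V) = ((0*5)*8)*(4/(2/45)) = (0*8)*(4*(45/2)) = 0*90 = 0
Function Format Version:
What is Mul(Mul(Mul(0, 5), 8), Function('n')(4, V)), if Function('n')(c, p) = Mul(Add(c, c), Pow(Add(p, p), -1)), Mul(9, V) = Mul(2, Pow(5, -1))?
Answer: 0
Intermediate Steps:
V = Rational(2, 45) (V = Mul(Rational(1, 9), Mul(2, Pow(5, -1))) = Mul(Rational(1, 9), Mul(2, Rational(1, 5))) = Mul(Rational(1, 9), Rational(2, 5)) = Rational(2, 45) ≈ 0.044444)
Function('n')(c, p) = Mul(c, Pow(p, -1)) (Function('n')(c, p) = Mul(Mul(2, c), Pow(Mul(2, p), -1)) = Mul(Mul(2, c), Mul(Rational(1, 2), Pow(p, -1))) = Mul(c, Pow(p, -1)))
Mul(Mul(Mul(0, 5), 8), Function('n')(4, V)) = Mul(Mul(Mul(0, 5), 8), Mul(4, Pow(Rational(2, 45), -1))) = Mul(Mul(0, 8), Mul(4, Rational(45, 2))) = Mul(0, 90) = 0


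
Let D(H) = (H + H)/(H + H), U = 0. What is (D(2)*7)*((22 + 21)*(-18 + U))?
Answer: -5418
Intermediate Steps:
D(H) = 1 (D(H) = (2*H)/((2*H)) = (2*H)*(1/(2*H)) = 1)
(D(2)*7)*((22 + 21)*(-18 + U)) = (1*7)*((22 + 21)*(-18 + 0)) = 7*(43*(-18)) = 7*(-774) = -5418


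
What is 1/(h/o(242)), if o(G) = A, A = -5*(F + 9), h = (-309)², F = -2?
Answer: -35/95481 ≈ -0.00036656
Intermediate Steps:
h = 95481
A = -35 (A = -5*(-2 + 9) = -5*7 = -35)
o(G) = -35
1/(h/o(242)) = 1/(95481/(-35)) = 1/(95481*(-1/35)) = 1/(-95481/35) = -35/95481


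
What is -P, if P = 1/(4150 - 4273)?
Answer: 1/123 ≈ 0.0081301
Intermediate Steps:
P = -1/123 (P = 1/(-123) = -1/123 ≈ -0.0081301)
-P = -1*(-1/123) = 1/123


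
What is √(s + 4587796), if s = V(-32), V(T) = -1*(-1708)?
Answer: 8*√71711 ≈ 2142.3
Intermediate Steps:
V(T) = 1708
s = 1708
√(s + 4587796) = √(1708 + 4587796) = √4589504 = 8*√71711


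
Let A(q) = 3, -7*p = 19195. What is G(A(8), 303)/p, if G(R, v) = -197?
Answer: 1379/19195 ≈ 0.071842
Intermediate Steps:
p = -19195/7 (p = -⅐*19195 = -19195/7 ≈ -2742.1)
G(A(8), 303)/p = -197/(-19195/7) = -197*(-7/19195) = 1379/19195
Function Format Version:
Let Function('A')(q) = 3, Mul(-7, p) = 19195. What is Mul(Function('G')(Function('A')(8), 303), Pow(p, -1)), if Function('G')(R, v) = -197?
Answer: Rational(1379, 19195) ≈ 0.071842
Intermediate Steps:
p = Rational(-19195, 7) (p = Mul(Rational(-1, 7), 19195) = Rational(-19195, 7) ≈ -2742.1)
Mul(Function('G')(Function('A')(8), 303), Pow(p, -1)) = Mul(-197, Pow(Rational(-19195, 7), -1)) = Mul(-197, Rational(-7, 19195)) = Rational(1379, 19195)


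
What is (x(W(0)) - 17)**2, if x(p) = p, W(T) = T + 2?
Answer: 225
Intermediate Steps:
W(T) = 2 + T
(x(W(0)) - 17)**2 = ((2 + 0) - 17)**2 = (2 - 17)**2 = (-15)**2 = 225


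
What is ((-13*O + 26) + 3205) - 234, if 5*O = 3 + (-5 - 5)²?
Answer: 13646/5 ≈ 2729.2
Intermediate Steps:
O = 103/5 (O = (3 + (-5 - 5)²)/5 = (3 + (-10)²)/5 = (3 + 100)/5 = (⅕)*103 = 103/5 ≈ 20.600)
((-13*O + 26) + 3205) - 234 = ((-13*103/5 + 26) + 3205) - 234 = ((-1339/5 + 26) + 3205) - 234 = (-1209/5 + 3205) - 234 = 14816/5 - 234 = 13646/5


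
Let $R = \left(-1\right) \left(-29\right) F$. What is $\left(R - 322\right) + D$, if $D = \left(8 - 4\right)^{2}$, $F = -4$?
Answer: $-422$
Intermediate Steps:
$D = 16$ ($D = 4^{2} = 16$)
$R = -116$ ($R = \left(-1\right) \left(-29\right) \left(-4\right) = 29 \left(-4\right) = -116$)
$\left(R - 322\right) + D = \left(-116 - 322\right) + 16 = -438 + 16 = -422$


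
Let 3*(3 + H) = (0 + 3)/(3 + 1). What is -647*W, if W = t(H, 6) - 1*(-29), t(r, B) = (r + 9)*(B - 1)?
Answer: -155927/4 ≈ -38982.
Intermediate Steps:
H = -11/4 (H = -3 + ((0 + 3)/(3 + 1))/3 = -3 + (3/4)/3 = -3 + (3*(¼))/3 = -3 + (⅓)*(¾) = -3 + ¼ = -11/4 ≈ -2.7500)
t(r, B) = (-1 + B)*(9 + r) (t(r, B) = (9 + r)*(-1 + B) = (-1 + B)*(9 + r))
W = 241/4 (W = (-9 - 1*(-11/4) + 9*6 + 6*(-11/4)) - 1*(-29) = (-9 + 11/4 + 54 - 33/2) + 29 = 125/4 + 29 = 241/4 ≈ 60.250)
-647*W = -647*241/4 = -155927/4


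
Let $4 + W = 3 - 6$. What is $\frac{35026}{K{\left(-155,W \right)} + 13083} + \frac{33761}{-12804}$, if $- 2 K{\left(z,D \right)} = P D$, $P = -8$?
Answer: $\frac{7723049}{167156220} \approx 0.046203$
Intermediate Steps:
$W = -7$ ($W = -4 + \left(3 - 6\right) = -4 - 3 = -7$)
$K{\left(z,D \right)} = 4 D$ ($K{\left(z,D \right)} = - \frac{\left(-8\right) D}{2} = 4 D$)
$\frac{35026}{K{\left(-155,W \right)} + 13083} + \frac{33761}{-12804} = \frac{35026}{4 \left(-7\right) + 13083} + \frac{33761}{-12804} = \frac{35026}{-28 + 13083} + 33761 \left(- \frac{1}{12804}\right) = \frac{35026}{13055} - \frac{33761}{12804} = \frac{7723049}{167156220}$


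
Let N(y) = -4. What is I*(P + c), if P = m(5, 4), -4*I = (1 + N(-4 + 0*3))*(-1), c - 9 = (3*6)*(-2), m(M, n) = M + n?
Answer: 27/2 ≈ 13.500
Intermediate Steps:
c = -27 (c = 9 + (3*6)*(-2) = 9 + 18*(-2) = 9 - 36 = -27)
I = -¾ (I = -(1 - 4)*(-1)/4 = -(-3)*(-1)/4 = -¼*3 = -¾ ≈ -0.75000)
P = 9 (P = 5 + 4 = 9)
I*(P + c) = -3*(9 - 27)/4 = -¾*(-18) = 27/2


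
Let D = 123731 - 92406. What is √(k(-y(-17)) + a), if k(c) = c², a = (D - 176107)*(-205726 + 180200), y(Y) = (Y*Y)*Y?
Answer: √3719842901 ≈ 60991.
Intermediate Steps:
y(Y) = Y³ (y(Y) = Y²*Y = Y³)
D = 31325
a = 3695705332 (a = (31325 - 176107)*(-205726 + 180200) = -144782*(-25526) = 3695705332)
√(k(-y(-17)) + a) = √((-1*(-17)³)² + 3695705332) = √((-1*(-4913))² + 3695705332) = √(4913² + 3695705332) = √(24137569 + 3695705332) = √3719842901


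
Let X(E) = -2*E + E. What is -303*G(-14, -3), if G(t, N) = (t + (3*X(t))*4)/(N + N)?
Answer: 7777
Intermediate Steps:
X(E) = -E
G(t, N) = -11*t/(2*N) (G(t, N) = (t + (3*(-t))*4)/(N + N) = (t - 3*t*4)/((2*N)) = (t - 12*t)*(1/(2*N)) = (-11*t)*(1/(2*N)) = -11*t/(2*N))
-303*G(-14, -3) = -(-3333)*(-14)/(2*(-3)) = -(-3333)*(-14)*(-1)/(2*3) = -303*(-77/3) = 7777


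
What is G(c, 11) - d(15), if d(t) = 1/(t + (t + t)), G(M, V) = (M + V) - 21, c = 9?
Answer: -46/45 ≈ -1.0222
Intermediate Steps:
G(M, V) = -21 + M + V
d(t) = 1/(3*t) (d(t) = 1/(t + 2*t) = 1/(3*t))
G(c, 11) - d(15) = (-21 + 9 + 11) - 1/(3*15) = -1 - 1/(3*15) = -1 - 1*1/45 = -1 - 1/45 = -46/45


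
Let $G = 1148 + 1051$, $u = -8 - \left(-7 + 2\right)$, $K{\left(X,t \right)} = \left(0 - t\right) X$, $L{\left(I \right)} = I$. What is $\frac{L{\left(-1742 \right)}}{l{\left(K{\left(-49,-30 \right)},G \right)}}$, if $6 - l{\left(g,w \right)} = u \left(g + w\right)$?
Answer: $- \frac{1742}{2193} \approx -0.79435$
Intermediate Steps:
$K{\left(X,t \right)} = - X t$ ($K{\left(X,t \right)} = - t X = - X t$)
$u = -3$ ($u = -8 - -5 = -8 + 5 = -3$)
$G = 2199$
$l{\left(g,w \right)} = 6 + 3 g + 3 w$ ($l{\left(g,w \right)} = 6 - - 3 \left(g + w\right) = 6 - \left(- 3 g - 3 w\right) = 6 + \left(3 g + 3 w\right) = 6 + 3 g + 3 w$)
$\frac{L{\left(-1742 \right)}}{l{\left(K{\left(-49,-30 \right)},G \right)}} = - \frac{1742}{6 + 3 \left(\left(-1\right) \left(-49\right) \left(-30\right)\right) + 3 \cdot 2199} = - \frac{1742}{6 + 3 \left(-1470\right) + 6597} = - \frac{1742}{6 - 4410 + 6597} = - \frac{1742}{2193}$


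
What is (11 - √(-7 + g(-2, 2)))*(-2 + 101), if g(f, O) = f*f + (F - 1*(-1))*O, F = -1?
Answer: 1089 - 99*I*√3 ≈ 1089.0 - 171.47*I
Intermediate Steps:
g(f, O) = f² (g(f, O) = f*f + (-1 - 1*(-1))*O = f² + (-1 + 1)*O = f² + 0*O = f² + 0 = f²)
(11 - √(-7 + g(-2, 2)))*(-2 + 101) = (11 - √(-7 + (-2)²))*(-2 + 101) = (11 - √(-7 + 4))*99 = (11 - √(-3))*99 = (11 - I*√3)*99 = 1089 - 99*I*√3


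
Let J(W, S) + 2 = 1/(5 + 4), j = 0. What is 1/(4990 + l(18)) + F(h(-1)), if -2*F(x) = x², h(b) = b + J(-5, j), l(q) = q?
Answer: -1692623/405648 ≈ -4.1726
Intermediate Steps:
J(W, S) = -17/9 (J(W, S) = -2 + 1/(5 + 4) = -2 + 1/9 = -2 + ⅑ = -17/9)
h(b) = -17/9 + b (h(b) = b - 17/9 = -17/9 + b)
F(x) = -x²/2
1/(4990 + l(18)) + F(h(-1)) = 1/(4990 + 18) - (-17/9 - 1)²/2 = 1/5008 - (-26/9)²/2 = 1/5008 - ½*676/81 = 1/5008 - 338/81 = -1692623/405648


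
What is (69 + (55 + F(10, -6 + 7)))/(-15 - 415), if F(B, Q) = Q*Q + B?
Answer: -27/86 ≈ -0.31395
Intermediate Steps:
F(B, Q) = B + Q**2 (F(B, Q) = Q**2 + B = B + Q**2)
(69 + (55 + F(10, -6 + 7)))/(-15 - 415) = (69 + (55 + (10 + (-6 + 7)**2)))/(-15 - 415) = (69 + (55 + (10 + 1**2)))/(-430) = (69 + (55 + (10 + 1)))*(-1/430) = (69 + (55 + 11))*(-1/430) = (69 + 66)*(-1/430) = 135*(-1/430) = -27/86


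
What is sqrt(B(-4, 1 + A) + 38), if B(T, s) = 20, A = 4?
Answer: sqrt(58) ≈ 7.6158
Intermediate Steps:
sqrt(B(-4, 1 + A) + 38) = sqrt(20 + 38) = sqrt(58)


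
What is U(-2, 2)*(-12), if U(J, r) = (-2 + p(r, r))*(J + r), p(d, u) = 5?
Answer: 0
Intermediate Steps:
U(J, r) = 3*J + 3*r (U(J, r) = (-2 + 5)*(J + r) = 3*(J + r) = 3*J + 3*r)
U(-2, 2)*(-12) = (3*(-2) + 3*2)*(-12) = (-6 + 6)*(-12) = 0*(-12) = 0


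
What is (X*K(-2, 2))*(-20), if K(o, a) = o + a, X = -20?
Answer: 0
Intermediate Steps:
K(o, a) = a + o
(X*K(-2, 2))*(-20) = -20*(2 - 2)*(-20) = -20*0*(-20) = 0*(-20) = 0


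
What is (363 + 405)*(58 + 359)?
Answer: 320256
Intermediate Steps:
(363 + 405)*(58 + 359) = 768*417 = 320256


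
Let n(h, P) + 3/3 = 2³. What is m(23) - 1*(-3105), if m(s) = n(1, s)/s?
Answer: 71422/23 ≈ 3105.3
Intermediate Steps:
n(h, P) = 7 (n(h, P) = -1 + 2³ = -1 + 8 = 7)
m(s) = 7/s
m(23) - 1*(-3105) = 7/23 - 1*(-3105) = 7*(1/23) + 3105 = 7/23 + 3105 = 71422/23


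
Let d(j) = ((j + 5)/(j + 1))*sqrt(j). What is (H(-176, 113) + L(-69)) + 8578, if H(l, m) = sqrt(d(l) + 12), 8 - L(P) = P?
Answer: 8655 + 2*sqrt(3675 + 1197*I*sqrt(11))/35 ≈ 8658.8 + 1.683*I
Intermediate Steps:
L(P) = 8 - P
d(j) = sqrt(j)*(5 + j)/(1 + j) (d(j) = ((5 + j)/(1 + j))*sqrt(j) = sqrt(j)*(5 + j)/(1 + j))
H(l, m) = sqrt(12 + sqrt(l)*(5 + l)/(1 + l)) (H(l, m) = sqrt(sqrt(l)*(5 + l)/(1 + l) + 12) = sqrt(12 + sqrt(l)*(5 + l)/(1 + l)))
(H(-176, 113) + L(-69)) + 8578 = (sqrt((12 + 12*(-176) + sqrt(-176)*(5 - 176))/(1 - 176)) + (8 - 1*(-69))) + 8578 = (sqrt((12 - 2112 + (4*I*sqrt(11))*(-171))/(-175)) + (8 + 69)) + 8578 = (sqrt(-(12 - 2112 - 684*I*sqrt(11))/175) + 77) + 8578 = (sqrt(-(-2100 - 684*I*sqrt(11))/175) + 77) + 8578 = (sqrt(12 + 684*I*sqrt(11)/175) + 77) + 8578 = (77 + sqrt(12 + 684*I*sqrt(11)/175)) + 8578 = 8655 + sqrt(12 + 684*I*sqrt(11)/175)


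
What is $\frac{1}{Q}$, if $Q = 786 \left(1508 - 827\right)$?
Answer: $\frac{1}{535266} \approx 1.8682 \cdot 10^{-6}$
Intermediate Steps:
$Q = 535266$ ($Q = 786 \left(1508 - 827\right) = 786 \cdot 681 = 535266$)
$\frac{1}{Q} = \frac{1}{535266}$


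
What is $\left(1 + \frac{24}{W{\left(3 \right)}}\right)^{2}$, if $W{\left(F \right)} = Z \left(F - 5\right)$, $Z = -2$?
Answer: $49$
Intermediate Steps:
$W{\left(F \right)} = 10 - 2 F$ ($W{\left(F \right)} = - 2 \left(F - 5\right) = - 2 \left(-5 + F\right) = 10 - 2 F$)
$\left(1 + \frac{24}{W{\left(3 \right)}}\right)^{2} = \left(1 + \frac{24}{10 - 6}\right)^{2} = \left(1 + \frac{24}{4}\right)^{2} = \left(1 + 24 \cdot \frac{1}{4}\right)^{2} = \left(1 + 6\right)^{2} = 7^{2} = 49$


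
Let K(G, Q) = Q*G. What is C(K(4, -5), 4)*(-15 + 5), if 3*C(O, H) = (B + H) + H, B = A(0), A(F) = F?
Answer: -80/3 ≈ -26.667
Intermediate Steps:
B = 0
K(G, Q) = G*Q
C(O, H) = 2*H/3 (C(O, H) = ((0 + H) + H)/3 = (H + H)/3 = (2*H)/3 = 2*H/3)
C(K(4, -5), 4)*(-15 + 5) = ((⅔)*4)*(-15 + 5) = (8/3)*(-10) = -80/3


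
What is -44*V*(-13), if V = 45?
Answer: 25740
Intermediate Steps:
-44*V*(-13) = -44*45*(-13) = -1980*(-13) = 25740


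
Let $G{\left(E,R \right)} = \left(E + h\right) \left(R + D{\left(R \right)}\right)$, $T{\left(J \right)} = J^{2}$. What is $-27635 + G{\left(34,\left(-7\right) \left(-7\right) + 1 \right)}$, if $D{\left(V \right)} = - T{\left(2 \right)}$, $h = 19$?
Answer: $-25197$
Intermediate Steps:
$D{\left(V \right)} = -4$ ($D{\left(V \right)} = - 2^{2} = \left(-1\right) 4 = -4$)
$G{\left(E,R \right)} = \left(-4 + R\right) \left(19 + E\right)$ ($G{\left(E,R \right)} = \left(E + 19\right) \left(R - 4\right) = \left(19 + E\right) \left(-4 + R\right) = \left(-4 + R\right) \left(19 + E\right)$)
$-27635 + G{\left(34,\left(-7\right) \left(-7\right) + 1 \right)} = -27635 + \left(-76 - 136 + 19 \left(\left(-7\right) \left(-7\right) + 1\right) + 34 \left(\left(-7\right) \left(-7\right) + 1\right)\right) = -27635 + \left(-76 - 136 + 19 \left(49 + 1\right) + 34 \left(49 + 1\right)\right) = -27635 + \left(-76 - 136 + 19 \cdot 50 + 34 \cdot 50\right) = -27635 + \left(-76 - 136 + 950 + 1700\right) = -27635 + 2438 = -25197$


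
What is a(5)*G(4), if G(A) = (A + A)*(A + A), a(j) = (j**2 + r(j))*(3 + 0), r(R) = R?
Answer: 5760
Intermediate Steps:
a(j) = 3*j + 3*j**2 (a(j) = (j**2 + j)*(3 + 0) = (j + j**2)*3 = 3*j + 3*j**2)
G(A) = 4*A**2 (G(A) = (2*A)*(2*A) = 4*A**2)
a(5)*G(4) = (3*5*(1 + 5))*(4*4**2) = (3*5*6)*(4*16) = 90*64 = 5760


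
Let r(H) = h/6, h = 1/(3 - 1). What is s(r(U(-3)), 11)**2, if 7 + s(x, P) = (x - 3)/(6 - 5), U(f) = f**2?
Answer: 14161/144 ≈ 98.340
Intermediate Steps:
h = 1/2 ≈ 0.50000
r(H) = 1/12 (r(H) = (1/2)/6 = (1/2)*(1/6) = 1/12)
s(x, P) = -10 + x (s(x, P) = -7 + (x - 3)/(6 - 5) = -7 + (-3 + x)/1 = -7 + (-3 + x)*1 = -7 + (-3 + x) = -10 + x)
s(r(U(-3)), 11)**2 = (-10 + 1/12)**2 = (-119/12)**2 = 14161/144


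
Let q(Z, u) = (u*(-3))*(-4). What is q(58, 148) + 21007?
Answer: 22783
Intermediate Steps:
q(Z, u) = 12*u (q(Z, u) = -3*u*(-4) = 12*u)
q(58, 148) + 21007 = 12*148 + 21007 = 1776 + 21007 = 22783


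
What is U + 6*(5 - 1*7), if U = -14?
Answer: -26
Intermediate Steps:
U + 6*(5 - 1*7) = -14 + 6*(5 - 1*7) = -14 + 6*(5 - 7) = -14 + 6*(-2) = -14 - 12 = -26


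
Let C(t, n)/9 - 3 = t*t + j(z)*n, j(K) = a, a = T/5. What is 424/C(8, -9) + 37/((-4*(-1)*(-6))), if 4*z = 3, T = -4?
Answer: -457/504 ≈ -0.90675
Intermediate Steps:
z = 3/4 (z = (1/4)*3 = 3/4 ≈ 0.75000)
a = -4/5 ≈ -0.80000
j(K) = -4/5
C(t, n) = 27 + 9*t**2 - 36*n/5 (C(t, n) = 27 + 9*(t*t - 4*n/5) = 27 + 9*(t**2 - 4*n/5) = 27 + (9*t**2 - 36*n/5) = 27 + 9*t**2 - 36*n/5)
424/C(8, -9) + 37/((-4*(-1)*(-6))) = 424/(27 + 9*8**2 - 36/5*(-9)) + 37/((-4*(-1)*(-6))) = 424/(27 + 9*64 + 324/5) + 37/((4*(-6))) = 424/(27 + 576 + 324/5) + 37/(-24) = 424/(3339/5) + 37*(-1/24) = 424*(5/3339) - 37/24 = 40/63 - 37/24 = -457/504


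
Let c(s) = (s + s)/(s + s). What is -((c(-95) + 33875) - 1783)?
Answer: -32093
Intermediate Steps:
c(s) = 1 (c(s) = (2*s)/((2*s)) = (2*s)*(1/(2*s)) = 1)
-((c(-95) + 33875) - 1783) = -((1 + 33875) - 1783) = -(33876 - 1783) = -1*32093 = -32093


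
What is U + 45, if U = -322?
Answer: -277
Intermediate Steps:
U + 45 = -322 + 45 = -277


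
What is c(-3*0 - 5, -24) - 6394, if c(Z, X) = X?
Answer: -6418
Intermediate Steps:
c(-3*0 - 5, -24) - 6394 = -24 - 6394 = -6418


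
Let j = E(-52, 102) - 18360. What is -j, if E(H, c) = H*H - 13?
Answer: 15669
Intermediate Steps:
E(H, c) = -13 + H² (E(H, c) = H² - 13 = -13 + H²)
j = -15669 (j = (-13 + (-52)²) - 18360 = (-13 + 2704) - 18360 = 2691 - 18360 = -15669)
-j = -1*(-15669) = 15669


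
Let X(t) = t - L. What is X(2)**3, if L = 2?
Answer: 0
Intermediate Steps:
X(t) = -2 + t (X(t) = t - 1*2 = t - 2 = -2 + t)
X(2)**3 = (-2 + 2)**3 = 0**3 = 0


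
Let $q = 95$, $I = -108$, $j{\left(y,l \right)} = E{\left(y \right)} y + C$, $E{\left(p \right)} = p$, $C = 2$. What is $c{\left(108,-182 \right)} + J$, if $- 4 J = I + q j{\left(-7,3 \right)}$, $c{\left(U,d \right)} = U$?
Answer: $- \frac{4305}{4} \approx -1076.3$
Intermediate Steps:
$j{\left(y,l \right)} = 2 + y^{2}$ ($j{\left(y,l \right)} = y y + 2 = y^{2} + 2 = 2 + y^{2}$)
$J = - \frac{4737}{4}$ ($J = - \frac{-108 + 95 \left(2 + \left(-7\right)^{2}\right)}{4} = - \frac{-108 + 95 \left(2 + 49\right)}{4} = - \frac{-108 + 95 \cdot 51}{4} = - \frac{-108 + 4845}{4} = \left(- \frac{1}{4}\right) 4737 = - \frac{4737}{4} \approx -1184.3$)
$c{\left(108,-182 \right)} + J = 108 - \frac{4737}{4} = - \frac{4305}{4}$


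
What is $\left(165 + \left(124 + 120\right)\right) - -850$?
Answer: $1259$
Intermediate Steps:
$\left(165 + \left(124 + 120\right)\right) - -850 = \left(165 + 244\right) + 850 = 409 + 850 = 1259$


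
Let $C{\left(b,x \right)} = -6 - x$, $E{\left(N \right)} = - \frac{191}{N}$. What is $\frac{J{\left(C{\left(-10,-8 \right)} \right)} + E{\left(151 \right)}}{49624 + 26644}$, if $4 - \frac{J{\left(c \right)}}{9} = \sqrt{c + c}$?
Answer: $\frac{2527}{11516468} \approx 0.00021942$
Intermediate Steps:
$J{\left(c \right)} = 36 - 9 \sqrt{2} \sqrt{c}$ ($J{\left(c \right)} = 36 - 9 \sqrt{c + c} = 36 - 9 \sqrt{2 c} = 36 - 9 \sqrt{2} \sqrt{c}$)
$\frac{J{\left(C{\left(-10,-8 \right)} \right)} + E{\left(151 \right)}}{49624 + 26644} = \frac{\left(36 - 9 \sqrt{2} \sqrt{-6 - -8}\right) - \frac{191}{151}}{49624 + 26644} = \frac{\left(36 - 9 \sqrt{2} \sqrt{-6 + 8}\right) - \frac{191}{151}}{76268} = \left(\left(36 - 9 \sqrt{2} \sqrt{2}\right) - \frac{191}{151}\right) \frac{1}{76268} = \left(\left(36 - 18\right) - \frac{191}{151}\right) \frac{1}{76268} = \left(18 - \frac{191}{151}\right) \frac{1}{76268} = \frac{2527}{151} \cdot \frac{1}{76268} = \frac{2527}{11516468}$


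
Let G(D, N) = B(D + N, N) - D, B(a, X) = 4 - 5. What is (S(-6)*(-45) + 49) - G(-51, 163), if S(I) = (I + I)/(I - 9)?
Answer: -37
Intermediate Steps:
B(a, X) = -1
G(D, N) = -1 - D
S(I) = 2*I/(-9 + I) (S(I) = (2*I)/(-9 + I) = 2*I/(-9 + I))
(S(-6)*(-45) + 49) - G(-51, 163) = ((2*(-6)/(-9 - 6))*(-45) + 49) - (-1 - 1*(-51)) = ((2*(-6)/(-15))*(-45) + 49) - (-1 + 51) = ((2*(-6)*(-1/15))*(-45) + 49) - 1*50 = ((4/5)*(-45) + 49) - 50 = (-36 + 49) - 50 = 13 - 50 = -37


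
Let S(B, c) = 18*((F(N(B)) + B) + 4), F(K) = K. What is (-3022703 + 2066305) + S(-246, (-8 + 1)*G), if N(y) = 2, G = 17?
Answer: -960718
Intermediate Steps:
S(B, c) = 108 + 18*B (S(B, c) = 18*((2 + B) + 4) = 18*(6 + B) = 108 + 18*B)
(-3022703 + 2066305) + S(-246, (-8 + 1)*G) = (-3022703 + 2066305) + (108 + 18*(-246)) = -956398 + (108 - 4428) = -956398 - 4320 = -960718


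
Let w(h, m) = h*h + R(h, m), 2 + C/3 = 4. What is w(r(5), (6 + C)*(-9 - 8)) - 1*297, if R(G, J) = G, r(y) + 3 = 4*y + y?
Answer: 209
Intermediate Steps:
C = 6 (C = -6 + 3*4 = -6 + 12 = 6)
r(y) = -3 + 5*y (r(y) = -3 + (4*y + y) = -3 + 5*y)
w(h, m) = h + h² (w(h, m) = h*h + h = h² + h = h + h²)
w(r(5), (6 + C)*(-9 - 8)) - 1*297 = (-3 + 5*5)*(1 + (-3 + 5*5)) - 1*297 = (-3 + 25)*(1 + (-3 + 25)) - 297 = 22*(1 + 22) - 297 = 22*23 - 297 = 506 - 297 = 209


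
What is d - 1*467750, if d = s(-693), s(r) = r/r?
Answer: -467749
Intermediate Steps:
s(r) = 1
d = 1
d - 1*467750 = 1 - 1*467750 = 1 - 467750 = -467749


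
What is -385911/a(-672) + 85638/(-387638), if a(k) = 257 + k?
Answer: 74779114224/80434885 ≈ 929.69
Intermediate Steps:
-385911/a(-672) + 85638/(-387638) = -385911/(257 - 672) + 85638/(-387638) = -385911/(-415) + 85638*(-1/387638) = -385911*(-1/415) - 42819/193819 = 385911/415 - 42819/193819 = 74779114224/80434885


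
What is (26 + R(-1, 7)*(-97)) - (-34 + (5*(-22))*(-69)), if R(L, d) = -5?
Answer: -7045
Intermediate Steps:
(26 + R(-1, 7)*(-97)) - (-34 + (5*(-22))*(-69)) = (26 - 5*(-97)) - (-34 + (5*(-22))*(-69)) = (26 + 485) - (-34 - 110*(-69)) = 511 - (-34 + 7590) = 511 - 1*7556 = 511 - 7556 = -7045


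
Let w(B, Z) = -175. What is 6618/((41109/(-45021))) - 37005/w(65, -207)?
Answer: -3374655507/479605 ≈ -7036.3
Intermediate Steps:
6618/((41109/(-45021))) - 37005/w(65, -207) = 6618/((41109/(-45021))) - 37005/(-175) = 6618/((41109*(-1/45021))) - 37005*(-1/175) = 6618/(-13703/15007) + 7401/35 = 6618*(-15007/13703) + 7401/35 = -99316326/13703 + 7401/35 = -3374655507/479605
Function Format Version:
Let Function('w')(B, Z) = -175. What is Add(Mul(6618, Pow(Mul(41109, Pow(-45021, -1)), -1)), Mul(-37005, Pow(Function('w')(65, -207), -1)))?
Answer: Rational(-3374655507, 479605) ≈ -7036.3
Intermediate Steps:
Add(Mul(6618, Pow(Mul(41109, Pow(-45021, -1)), -1)), Mul(-37005, Pow(Function('w')(65, -207), -1))) = Add(Mul(6618, Pow(Mul(41109, Pow(-45021, -1)), -1)), Mul(-37005, Pow(-175, -1))) = Add(Mul(6618, Pow(Mul(41109, Rational(-1, 45021)), -1)), Mul(-37005, Rational(-1, 175))) = Add(Mul(6618, Pow(Rational(-13703, 15007), -1)), Rational(7401, 35)) = Add(Mul(6618, Rational(-15007, 13703)), Rational(7401, 35)) = Add(Rational(-99316326, 13703), Rational(7401, 35)) = Rational(-3374655507, 479605)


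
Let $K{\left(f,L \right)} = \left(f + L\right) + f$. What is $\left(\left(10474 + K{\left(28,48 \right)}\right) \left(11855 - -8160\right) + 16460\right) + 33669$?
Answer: $211768799$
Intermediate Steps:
$K{\left(f,L \right)} = L + 2 f$ ($K{\left(f,L \right)} = \left(L + f\right) + f = L + 2 f$)
$\left(\left(10474 + K{\left(28,48 \right)}\right) \left(11855 - -8160\right) + 16460\right) + 33669 = \left(\left(10474 + \left(48 + 2 \cdot 28\right)\right) \left(11855 - -8160\right) + 16460\right) + 33669 = \left(\left(10474 + \left(48 + 56\right)\right) \left(11855 + 8160\right) + 16460\right) + 33669 = \left(\left(10474 + 104\right) 20015 + 16460\right) + 33669 = \left(10578 \cdot 20015 + 16460\right) + 33669 = \left(211718670 + 16460\right) + 33669 = 211735130 + 33669 = 211768799$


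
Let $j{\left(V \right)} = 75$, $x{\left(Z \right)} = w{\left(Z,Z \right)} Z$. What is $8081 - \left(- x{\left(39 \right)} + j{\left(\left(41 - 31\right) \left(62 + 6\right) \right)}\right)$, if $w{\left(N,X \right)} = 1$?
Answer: $8045$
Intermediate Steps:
$x{\left(Z \right)} = Z$ ($x{\left(Z \right)} = 1 Z = Z$)
$8081 - \left(- x{\left(39 \right)} + j{\left(\left(41 - 31\right) \left(62 + 6\right) \right)}\right) = 8081 + \left(39 - 75\right) = 8081 - 36 = 8045$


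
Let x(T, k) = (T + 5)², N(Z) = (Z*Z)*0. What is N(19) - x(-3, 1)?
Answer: -4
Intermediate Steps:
N(Z) = 0 (N(Z) = Z²*0 = 0)
x(T, k) = (5 + T)²
N(19) - x(-3, 1) = 0 - (5 - 3)² = 0 - 1*2² = 0 - 1*4 = 0 - 4 = -4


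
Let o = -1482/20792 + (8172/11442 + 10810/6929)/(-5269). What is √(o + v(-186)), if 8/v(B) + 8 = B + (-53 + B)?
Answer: I*√13103699444977616447105345574571/12053974604755226 ≈ 0.30031*I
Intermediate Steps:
o = -51902673646715/723795241855972 (o = -1482*1/20792 + (8172*(1/11442) + 10810*(1/6929))*(-1/5269) = -741/10396 + (1362/1907 + 10810/6929)*(-1/5269) = -741/10396 + (30051968/13213603)*(-1/5269) = -741/10396 - 30051968/69622474207 = -51902673646715/723795241855972 ≈ -0.071709)
v(B) = 8/(-61 + 2*B) (v(B) = 8/(-8 + (B + (-53 + B))) = 8/(-8 + (-53 + 2*B)) = 8/(-61 + 2*B))
√(o + v(-186)) = √(-51902673646715/723795241855972 + 8/(-61 + 2*(-186))) = √(-51902673646715/723795241855972 + 8/(-61 - 372)) = √(-51902673646715/723795241855972 + 8/(-433)) = √(-51902673646715/723795241855972 + 8*(-1/433)) = √(-51902673646715/723795241855972 - 8/433) = √(-28264219623875371/313403339723635876) = I*√13103699444977616447105345574571/12053974604755226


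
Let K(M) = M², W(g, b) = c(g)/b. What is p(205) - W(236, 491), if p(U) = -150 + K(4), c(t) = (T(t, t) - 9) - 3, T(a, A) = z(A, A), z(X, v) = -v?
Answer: -65546/491 ≈ -133.49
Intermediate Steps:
T(a, A) = -A
c(t) = -12 - t (c(t) = (-t - 9) - 3 = (-9 - t) - 3 = -12 - t)
W(g, b) = (-12 - g)/b
p(U) = -134 (p(U) = -150 + 4² = -150 + 16 = -134)
p(205) - W(236, 491) = -134 - (-12 - 1*236)/491 = -134 - (-12 - 236)/491 = -134 - (-248)/491 = -134 - 1*(-248/491) = -134 + 248/491 = -65546/491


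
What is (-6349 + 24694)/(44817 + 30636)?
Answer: 6115/25151 ≈ 0.24313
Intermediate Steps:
(-6349 + 24694)/(44817 + 30636) = 18345/75453 = 18345*(1/75453) = 6115/25151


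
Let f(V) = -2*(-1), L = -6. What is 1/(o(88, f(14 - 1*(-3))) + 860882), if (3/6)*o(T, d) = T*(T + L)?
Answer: 1/875314 ≈ 1.1424e-6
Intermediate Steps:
f(V) = 2
o(T, d) = 2*T*(-6 + T) (o(T, d) = 2*(T*(T - 6)) = 2*(T*(-6 + T)) = 2*T*(-6 + T))
1/(o(88, f(14 - 1*(-3))) + 860882) = 1/(2*88*(-6 + 88) + 860882) = 1/(2*88*82 + 860882) = 1/(14432 + 860882) = 1/875314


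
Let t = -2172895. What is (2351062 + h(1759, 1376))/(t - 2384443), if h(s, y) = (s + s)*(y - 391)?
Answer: -2908146/2278669 ≈ -1.2762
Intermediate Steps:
h(s, y) = 2*s*(-391 + y) (h(s, y) = (2*s)*(-391 + y) = 2*s*(-391 + y))
(2351062 + h(1759, 1376))/(t - 2384443) = (2351062 + 2*1759*(-391 + 1376))/(-2172895 - 2384443) = (2351062 + 2*1759*985)/(-4557338) = (2351062 + 3465230)*(-1/4557338) = 5816292*(-1/4557338) = -2908146/2278669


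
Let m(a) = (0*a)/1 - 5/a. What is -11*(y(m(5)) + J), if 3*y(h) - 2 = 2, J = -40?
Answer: 1276/3 ≈ 425.33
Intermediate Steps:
m(a) = -5/a (m(a) = 0*1 - 5/a = 0 - 5/a = -5/a)
y(h) = 4/3 (y(h) = ⅔ + (⅓)*2 = ⅔ + ⅔ = 4/3)
-11*(y(m(5)) + J) = -11*(4/3 - 40) = -11*(-116/3) = 1276/3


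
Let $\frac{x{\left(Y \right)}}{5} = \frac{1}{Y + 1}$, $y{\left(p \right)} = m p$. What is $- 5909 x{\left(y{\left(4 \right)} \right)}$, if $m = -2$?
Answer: $\frac{29545}{7} \approx 4220.7$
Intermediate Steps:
$y{\left(p \right)} = - 2 p$
$x{\left(Y \right)} = \frac{5}{1 + Y}$ ($x{\left(Y \right)} = \frac{5}{Y + 1} = \frac{5}{1 + Y}$)
$- 5909 x{\left(y{\left(4 \right)} \right)} = - 5909 \frac{5}{1 - 8} = - 5909 \frac{5}{-7} = - 5909 \cdot 5 \left(- \frac{1}{7}\right) = \left(-5909\right) \left(- \frac{5}{7}\right) = \frac{29545}{7}$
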